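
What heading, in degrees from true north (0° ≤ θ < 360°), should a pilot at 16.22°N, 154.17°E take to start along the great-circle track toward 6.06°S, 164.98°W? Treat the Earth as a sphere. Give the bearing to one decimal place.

115.6°

Δλ = -164.98 − 154.17 = -319.15°; wrapped into (−180°, 180°]: 40.85°.
θ = atan2( sin Δλ · cos φ₂ , cos φ₁ · sin φ₂ − sin φ₁ · cos φ₂ · cos Δλ )
  = atan2(0.65043, -0.31148) = 115.589° → normalised to [0°, 360°): 115.589°.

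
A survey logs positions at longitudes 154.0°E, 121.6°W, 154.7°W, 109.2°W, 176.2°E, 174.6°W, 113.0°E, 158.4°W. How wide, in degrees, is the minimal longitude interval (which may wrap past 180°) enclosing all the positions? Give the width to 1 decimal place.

137.8°

Sort the longitudes: -174.6°, -158.4°, -154.7°, -121.6°, -109.2°, +113.0°, +154.0°, +176.2°.
Eastward gaps between consecutive values (wrapping around): 16.2°, 3.7°, 33.1°, 12.4°, 222.2°, 41.0°, 22.2°, 9.2°.
Largest gap = 222.2° ⇒ minimal covering band is its complement: 360° − 222.2° = 137.8°.
Band runs from +113.0° eastward to -109.2°, crossing the antimeridian.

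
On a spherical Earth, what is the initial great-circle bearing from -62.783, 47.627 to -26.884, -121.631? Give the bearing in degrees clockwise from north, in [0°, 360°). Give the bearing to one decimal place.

189.6°

Δλ = -121.631 − 47.627 = -169.258°.
θ = atan2( sin Δλ · cos φ₂ , cos φ₁ · sin φ₂ − sin φ₁ · cos φ₂ · cos Δλ )
  = atan2(-0.16624, -0.98608) = -170.431° → normalised to [0°, 360°): 189.569°.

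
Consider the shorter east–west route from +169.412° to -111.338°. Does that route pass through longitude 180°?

Naïve |-111.338 − 169.412| = 280.75° > 180°, so the shorter arc goes the other way round — across 180°.
Signed shortest Δλ = ((-111.338 − 169.412 + 180) mod 360) − 180 = 79.25°.
Going east by 79.25° from +169.412° passes through 180° before reaching -111.338°.

Yes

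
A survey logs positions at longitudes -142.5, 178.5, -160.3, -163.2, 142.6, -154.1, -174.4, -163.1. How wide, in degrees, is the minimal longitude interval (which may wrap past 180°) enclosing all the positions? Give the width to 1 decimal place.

74.9°

Sort the longitudes: -174.4°, -163.2°, -163.1°, -160.3°, -154.1°, -142.5°, +142.6°, +178.5°.
Eastward gaps between consecutive values (wrapping around): 11.2°, 0.1°, 2.8°, 6.2°, 11.6°, 285.1°, 35.9°, 7.1°.
Largest gap = 285.1° ⇒ minimal covering band is its complement: 360° − 285.1° = 74.9°.
Band runs from +142.6° eastward to -142.5°, crossing the antimeridian.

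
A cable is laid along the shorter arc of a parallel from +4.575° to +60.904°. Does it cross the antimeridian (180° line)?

Signed shortest Δλ = ((60.904 − 4.575 + 180) mod 360) − 180 = 56.329°.
Going east by 56.329° from +4.575° reaches +60.904° without touching 180°.

No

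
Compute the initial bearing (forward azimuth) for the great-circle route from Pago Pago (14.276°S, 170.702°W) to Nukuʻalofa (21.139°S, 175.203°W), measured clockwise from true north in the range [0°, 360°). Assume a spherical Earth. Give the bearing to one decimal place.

211.3°

Δλ = -175.203 − -170.702 = -4.501°.
θ = atan2( sin Δλ · cos φ₂ , cos φ₁ · sin φ₂ − sin φ₁ · cos φ₂ · cos Δλ )
  = atan2(-0.07320, -0.12021) = -148.662° → normalised to [0°, 360°): 211.338°.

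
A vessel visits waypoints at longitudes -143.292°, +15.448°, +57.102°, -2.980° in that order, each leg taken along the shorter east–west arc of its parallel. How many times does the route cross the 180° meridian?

0

Leg 1: -143.292° → +15.448°, shortest Δλ = 158.74° (east) — does not cross 180°.
Leg 2: +15.448° → +57.102°, shortest Δλ = 41.654° (east) — does not cross 180°.
Leg 3: +57.102° → -2.980°, shortest Δλ = -60.082° (west) — does not cross 180°.
Total crossings: 0.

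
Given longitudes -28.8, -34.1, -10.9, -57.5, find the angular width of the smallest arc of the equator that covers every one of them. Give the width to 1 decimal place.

46.6°

Sort the longitudes: -57.5°, -34.1°, -28.8°, -10.9°.
Eastward gaps between consecutive values (wrapping around): 23.4°, 5.3°, 17.9°, 313.4°.
Largest gap = 313.4° ⇒ minimal covering band is its complement: 360° − 313.4° = 46.6°.
Band runs from -57.5° eastward to -10.9°.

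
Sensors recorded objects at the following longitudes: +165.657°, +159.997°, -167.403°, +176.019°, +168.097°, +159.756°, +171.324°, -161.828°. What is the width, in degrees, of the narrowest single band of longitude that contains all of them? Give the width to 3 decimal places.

Sort the longitudes: -167.403°, -161.828°, +159.756°, +159.997°, +165.657°, +168.097°, +171.324°, +176.019°.
Eastward gaps between consecutive values (wrapping around): 5.575°, 321.584°, 0.241°, 5.660°, 2.440°, 3.227°, 4.695°, 16.578°.
Largest gap = 321.584° ⇒ minimal covering band is its complement: 360° − 321.584° = 38.416°.
Band runs from +159.756° eastward to -161.828°, crossing the antimeridian.

38.416°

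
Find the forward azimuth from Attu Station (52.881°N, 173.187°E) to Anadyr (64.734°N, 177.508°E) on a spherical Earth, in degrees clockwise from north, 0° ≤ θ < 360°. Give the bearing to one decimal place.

Δλ = 177.508 − 173.187 = 4.321°.
θ = atan2( sin Δλ · cos φ₂ , cos φ₁ · sin φ₂ − sin φ₁ · cos φ₂ · cos Δλ )
  = atan2(0.03216, 0.20637) = 8.857° → normalised to [0°, 360°): 8.857°.

8.9°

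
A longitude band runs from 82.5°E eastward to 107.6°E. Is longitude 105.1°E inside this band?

Band width going east from +82.5° to +107.6°: ((107.6 − 82.5) mod 360) = 25.1°.
Offset of +105.1° east of the west edge: ((105.1 − 82.5) mod 360) = 22.6°.
22.6° ≤ 25.1° ⇒ inside.

Yes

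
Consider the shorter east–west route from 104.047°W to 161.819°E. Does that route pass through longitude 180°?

Naïve |161.819 − -104.047| = 265.866° > 180°, so the shorter arc goes the other way round — across 180°.
Signed shortest Δλ = ((161.819 − -104.047 + 180) mod 360) − 180 = -94.134°.
Going west by 94.134° from -104.047° passes through 180° before reaching +161.819°.

Yes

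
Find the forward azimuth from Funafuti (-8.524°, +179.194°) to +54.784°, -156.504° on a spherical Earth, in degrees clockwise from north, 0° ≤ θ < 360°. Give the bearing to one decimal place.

Δλ = -156.504 − 179.194 = -335.698°; wrapped into (−180°, 180°]: 24.302°.
θ = atan2( sin Δλ · cos φ₂ , cos φ₁ · sin φ₂ − sin φ₁ · cos φ₂ · cos Δλ )
  = atan2(0.23732, 0.88586) = 14.997° → normalised to [0°, 360°): 14.997°.

15.0°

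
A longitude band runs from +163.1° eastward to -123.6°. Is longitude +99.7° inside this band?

Band width going east from +163.1° to -123.6°: ((-123.6 − 163.1) mod 360) = 73.3°.
Offset of +99.7° east of the west edge: ((99.7 − 163.1) mod 360) = 296.6°.
296.6° > 73.3° ⇒ outside.

No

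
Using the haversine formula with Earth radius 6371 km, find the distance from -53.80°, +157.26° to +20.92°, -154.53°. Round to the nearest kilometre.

9501 km

Δλ = -154.53 − 157.26 = -311.79°; wrapped into (−180°, 180°]: 48.21°.
Δφ = 20.92 − -53.80 = 74.72°.
a = sin²(Δφ/2) + cos φ₁ · cos φ₂ · sin²(Δλ/2) = 0.460250.
c = 2·atan2(√a, √(1−a)) = 1.49121 rad → d = 6371·c ≈ 9500.52 km.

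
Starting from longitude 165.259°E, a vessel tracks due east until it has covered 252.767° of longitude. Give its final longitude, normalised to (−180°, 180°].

58.026°E

Start at +165.259°; shift +252.767° → +418.026°.
+418.026° lies outside (−180°, 180°]; subtract 360° → +58.026°.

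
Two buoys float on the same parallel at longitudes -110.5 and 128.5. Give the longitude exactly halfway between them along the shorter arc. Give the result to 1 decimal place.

-171.0°

Signed shortest Δλ from -110.5° to +128.5° is -121.0°.
Midpoint longitude = -110.5° + (-121.0°)/2 = -110.5° − 60.5° = -171.0°.
(The naïve average (-110.5 + +128.5)/2 = 9.0° is on the wrong side of the globe.)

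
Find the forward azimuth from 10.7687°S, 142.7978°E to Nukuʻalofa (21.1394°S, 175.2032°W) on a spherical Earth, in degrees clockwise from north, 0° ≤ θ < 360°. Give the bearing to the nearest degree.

110°

Δλ = -175.2032 − 142.7978 = -318.0010°; wrapped into (−180°, 180°]: 41.9990°.
θ = atan2( sin Δλ · cos φ₂ , cos φ₁ · sin φ₂ − sin φ₁ · cos φ₂ · cos Δλ )
  = atan2(0.62409, -0.22478) = 109.807° → normalised to [0°, 360°): 109.807°.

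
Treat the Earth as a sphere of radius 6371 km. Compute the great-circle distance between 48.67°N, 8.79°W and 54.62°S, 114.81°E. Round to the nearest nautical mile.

Δλ = 114.81 − -8.79 = 123.60°.
Δφ = -54.62 − 48.67 = -103.29°.
a = sin²(Δφ/2) + cos φ₁ · cos φ₂ · sin²(Δλ/2) = 0.911922.
c = 2·atan2(√a, √(1−a)) = 2.53896 rad → d = 6371·c ≈ 16175.70 km ≈ 8734.18 nmi.

8734 nmi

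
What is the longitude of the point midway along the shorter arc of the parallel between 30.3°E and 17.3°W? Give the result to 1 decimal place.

6.5°E

Signed shortest Δλ from +30.3° to -17.3° is -47.6°.
Midpoint longitude = +30.3° + (-47.6°)/2 = +30.3° − 23.8° = +6.5°.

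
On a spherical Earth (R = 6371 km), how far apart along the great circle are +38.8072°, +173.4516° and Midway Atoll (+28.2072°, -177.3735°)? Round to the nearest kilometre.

1452 km

Δλ = -177.3735 − 173.4516 = -350.8251°; wrapped into (−180°, 180°]: 9.1749°.
Δφ = 28.2072 − 38.8072 = -10.6000°.
a = sin²(Δφ/2) + cos φ₁ · cos φ₂ · sin²(Δλ/2) = 0.012925.
c = 2·atan2(√a, √(1−a)) = 0.22787 rad → d = 6371·c ≈ 1451.76 km.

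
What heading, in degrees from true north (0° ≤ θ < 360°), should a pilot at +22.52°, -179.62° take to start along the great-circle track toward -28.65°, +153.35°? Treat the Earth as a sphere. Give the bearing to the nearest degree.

208°

Δλ = 153.35 − -179.62 = 332.97°; wrapped into (−180°, 180°]: -27.03°.
θ = atan2( sin Δλ · cos φ₂ , cos φ₁ · sin φ₂ − sin φ₁ · cos φ₂ · cos Δλ )
  = atan2(-0.39882, -0.74230) = -151.752° → normalised to [0°, 360°): 208.248°.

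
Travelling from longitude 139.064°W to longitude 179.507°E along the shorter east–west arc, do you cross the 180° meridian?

Naïve |179.507 − -139.064| = 318.571° > 180°, so the shorter arc goes the other way round — across 180°.
Signed shortest Δλ = ((179.507 − -139.064 + 180) mod 360) − 180 = -41.429°.
Going west by 41.429° from -139.064° passes through 180° before reaching +179.507°.

Yes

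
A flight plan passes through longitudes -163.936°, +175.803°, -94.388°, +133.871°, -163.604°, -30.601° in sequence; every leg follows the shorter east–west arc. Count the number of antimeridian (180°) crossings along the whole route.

4

Leg 1: -163.936° → +175.803°, shortest Δλ = -20.261° (west) — crosses 180°.
Leg 2: +175.803° → -94.388°, shortest Δλ = 89.809° (east) — crosses 180°.
Leg 3: -94.388° → +133.871°, shortest Δλ = -131.741° (west) — crosses 180°.
Leg 4: +133.871° → -163.604°, shortest Δλ = 62.525° (east) — crosses 180°.
Leg 5: -163.604° → -30.601°, shortest Δλ = 133.003° (east) — does not cross 180°.
Total crossings: 4.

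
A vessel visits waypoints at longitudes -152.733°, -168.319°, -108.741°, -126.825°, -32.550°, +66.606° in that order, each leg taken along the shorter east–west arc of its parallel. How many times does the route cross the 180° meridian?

Leg 1: -152.733° → -168.319°, shortest Δλ = -15.586° (west) — does not cross 180°.
Leg 2: -168.319° → -108.741°, shortest Δλ = 59.578° (east) — does not cross 180°.
Leg 3: -108.741° → -126.825°, shortest Δλ = -18.084° (west) — does not cross 180°.
Leg 4: -126.825° → -32.550°, shortest Δλ = 94.275° (east) — does not cross 180°.
Leg 5: -32.550° → +66.606°, shortest Δλ = 99.156° (east) — does not cross 180°.
Total crossings: 0.

0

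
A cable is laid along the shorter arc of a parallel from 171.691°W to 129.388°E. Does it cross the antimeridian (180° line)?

Yes

Naïve |129.388 − -171.691| = 301.079° > 180°, so the shorter arc goes the other way round — across 180°.
Signed shortest Δλ = ((129.388 − -171.691 + 180) mod 360) − 180 = -58.921°.
Going west by 58.921° from -171.691° passes through 180° before reaching +129.388°.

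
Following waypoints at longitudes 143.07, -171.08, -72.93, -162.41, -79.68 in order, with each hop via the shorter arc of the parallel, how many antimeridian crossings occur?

Leg 1: +143.07° → -171.08°, shortest Δλ = 45.85° (east) — crosses 180°.
Leg 2: -171.08° → -72.93°, shortest Δλ = 98.15° (east) — does not cross 180°.
Leg 3: -72.93° → -162.41°, shortest Δλ = -89.48° (west) — does not cross 180°.
Leg 4: -162.41° → -79.68°, shortest Δλ = 82.73° (east) — does not cross 180°.
Total crossings: 1.

1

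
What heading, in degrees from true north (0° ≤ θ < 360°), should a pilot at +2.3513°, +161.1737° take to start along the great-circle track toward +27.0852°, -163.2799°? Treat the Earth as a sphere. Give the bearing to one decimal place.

Δλ = -163.2799 − 161.1737 = -324.4536°; wrapped into (−180°, 180°]: 35.5464°.
θ = atan2( sin Δλ · cos φ₂ , cos φ₁ · sin φ₂ − sin φ₁ · cos φ₂ · cos Δλ )
  = atan2(0.51760, 0.42521) = 50.597° → normalised to [0°, 360°): 50.597°.

50.6°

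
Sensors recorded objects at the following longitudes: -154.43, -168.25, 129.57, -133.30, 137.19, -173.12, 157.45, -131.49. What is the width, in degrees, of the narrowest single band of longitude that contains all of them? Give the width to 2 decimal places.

Sort the longitudes: -173.12°, -168.25°, -154.43°, -133.30°, -131.49°, +129.57°, +137.19°, +157.45°.
Eastward gaps between consecutive values (wrapping around): 4.87°, 13.82°, 21.13°, 1.81°, 261.06°, 7.62°, 20.26°, 29.43°.
Largest gap = 261.06° ⇒ minimal covering band is its complement: 360° − 261.06° = 98.94°.
Band runs from +129.57° eastward to -131.49°, crossing the antimeridian.

98.94°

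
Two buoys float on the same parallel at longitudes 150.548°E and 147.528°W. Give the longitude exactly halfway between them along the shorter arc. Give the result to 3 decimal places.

Signed shortest Δλ from +150.548° to -147.528° is +61.924°.
Midpoint longitude = +150.548° + (+61.924°)/2 = +150.548° + 30.962° = +181.510°.
Normalise into (−180°, 180°]: -178.490°.
(The naïve average (+150.548 + -147.528)/2 = 1.51° is on the wrong side of the globe.)

178.490°W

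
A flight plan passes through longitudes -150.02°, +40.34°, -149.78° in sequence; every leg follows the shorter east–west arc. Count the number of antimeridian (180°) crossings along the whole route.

Leg 1: -150.02° → +40.34°, shortest Δλ = -169.64° (west) — crosses 180°.
Leg 2: +40.34° → -149.78°, shortest Δλ = 169.88° (east) — crosses 180°.
Total crossings: 2.

2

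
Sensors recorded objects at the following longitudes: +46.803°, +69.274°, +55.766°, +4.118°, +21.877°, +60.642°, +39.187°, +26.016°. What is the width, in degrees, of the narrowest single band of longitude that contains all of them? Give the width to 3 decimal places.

Sort the longitudes: +4.118°, +21.877°, +26.016°, +39.187°, +46.803°, +55.766°, +60.642°, +69.274°.
Eastward gaps between consecutive values (wrapping around): 17.759°, 4.139°, 13.171°, 7.616°, 8.963°, 4.876°, 8.632°, 294.844°.
Largest gap = 294.844° ⇒ minimal covering band is its complement: 360° − 294.844° = 65.156°.
Band runs from +4.118° eastward to +69.274°.

65.156°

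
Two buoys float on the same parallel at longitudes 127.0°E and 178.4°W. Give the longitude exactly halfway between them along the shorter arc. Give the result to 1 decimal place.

154.3°E

Signed shortest Δλ from +127.0° to -178.4° is +54.6°.
Midpoint longitude = +127.0° + (+54.6°)/2 = +127.0° + 27.3° = +154.3°.
(The naïve average (+127.0 + -178.4)/2 = -25.7° is on the wrong side of the globe.)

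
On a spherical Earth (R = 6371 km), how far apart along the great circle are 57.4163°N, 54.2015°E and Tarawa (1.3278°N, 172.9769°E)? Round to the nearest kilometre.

Δλ = 172.9769 − 54.2015 = 118.7754°.
Δφ = 1.3278 − 57.4163 = -56.0885°.
a = sin²(Δφ/2) + cos φ₁ · cos φ₂ · sin²(Δλ/2) = 0.619821.
c = 2·atan2(√a, √(1−a)) = 1.81279 rad → d = 6371·c ≈ 11549.31 km.

11549 km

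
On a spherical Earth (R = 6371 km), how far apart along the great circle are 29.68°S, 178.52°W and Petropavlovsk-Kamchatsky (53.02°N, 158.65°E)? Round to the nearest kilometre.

Δλ = 158.65 − -178.52 = 337.17°; wrapped into (−180°, 180°]: -22.83°.
Δφ = 53.02 − -29.68 = 82.70°.
a = sin²(Δφ/2) + cos φ₁ · cos φ₂ · sin²(Δλ/2) = 0.456939.
c = 2·atan2(√a, √(1−a)) = 1.48457 rad → d = 6371·c ≈ 9458.17 km.

9458 km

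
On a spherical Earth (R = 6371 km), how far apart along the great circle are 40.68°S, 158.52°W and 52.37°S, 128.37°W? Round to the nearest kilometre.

Δλ = -128.37 − -158.52 = 30.15°.
Δφ = -52.37 − -40.68 = -11.69°.
a = sin²(Δφ/2) + cos φ₁ · cos φ₂ · sin²(Δλ/2) = 0.041691.
c = 2·atan2(√a, √(1−a)) = 0.41126 rad → d = 6371·c ≈ 2620.15 km.

2620 km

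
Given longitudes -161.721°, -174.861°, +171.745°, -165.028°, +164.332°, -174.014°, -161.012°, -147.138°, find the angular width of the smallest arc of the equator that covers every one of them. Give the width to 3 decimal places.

48.530°

Sort the longitudes: -174.861°, -174.014°, -165.028°, -161.721°, -161.012°, -147.138°, +164.332°, +171.745°.
Eastward gaps between consecutive values (wrapping around): 0.847°, 8.986°, 3.307°, 0.709°, 13.874°, 311.470°, 7.413°, 13.394°.
Largest gap = 311.470° ⇒ minimal covering band is its complement: 360° − 311.470° = 48.530°.
Band runs from +164.332° eastward to -147.138°, crossing the antimeridian.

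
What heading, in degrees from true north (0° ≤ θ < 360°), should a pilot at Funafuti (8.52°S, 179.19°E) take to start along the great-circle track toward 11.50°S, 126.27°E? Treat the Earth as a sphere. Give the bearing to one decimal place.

Δλ = 126.27 − 179.19 = -52.92°.
θ = atan2( sin Δλ · cos φ₂ , cos φ₁ · sin φ₂ − sin φ₁ · cos φ₂ · cos Δλ )
  = atan2(-0.78178, -0.10963) = -97.983° → normalised to [0°, 360°): 262.017°.

262.0°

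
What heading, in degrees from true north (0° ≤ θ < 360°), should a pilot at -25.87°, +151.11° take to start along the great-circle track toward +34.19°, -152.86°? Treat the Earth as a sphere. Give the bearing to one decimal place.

44.1°

Δλ = -152.86 − 151.11 = -303.97°; wrapped into (−180°, 180°]: 56.03°.
θ = atan2( sin Δλ · cos φ₂ , cos φ₁ · sin φ₂ − sin φ₁ · cos φ₂ · cos Δλ )
  = atan2(0.68600, 0.70729) = 44.125° → normalised to [0°, 360°): 44.125°.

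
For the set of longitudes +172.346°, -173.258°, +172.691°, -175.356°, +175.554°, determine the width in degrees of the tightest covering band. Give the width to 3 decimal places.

14.396°

Sort the longitudes: -175.356°, -173.258°, +172.346°, +172.691°, +175.554°.
Eastward gaps between consecutive values (wrapping around): 2.098°, 345.604°, 0.345°, 2.863°, 9.090°.
Largest gap = 345.604° ⇒ minimal covering band is its complement: 360° − 345.604° = 14.396°.
Band runs from +172.346° eastward to -173.258°, crossing the antimeridian.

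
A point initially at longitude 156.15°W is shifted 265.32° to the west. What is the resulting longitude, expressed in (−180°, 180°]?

Start at -156.15°; shift −265.32° → -421.47°.
-421.47° lies outside (−180°, 180°]; add 360° → -61.47°.

61.47°W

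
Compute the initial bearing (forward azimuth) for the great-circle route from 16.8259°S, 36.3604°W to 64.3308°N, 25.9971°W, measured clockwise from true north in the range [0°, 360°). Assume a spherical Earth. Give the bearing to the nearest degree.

5°

Δλ = -25.9971 − -36.3604 = 10.3633°.
θ = atan2( sin Δλ · cos φ₂ , cos φ₁ · sin φ₂ − sin φ₁ · cos φ₂ · cos Δλ )
  = atan2(0.07792, 0.98607) = 4.518° → normalised to [0°, 360°): 4.518°.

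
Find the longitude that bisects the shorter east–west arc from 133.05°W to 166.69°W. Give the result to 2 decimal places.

Signed shortest Δλ from -133.05° to -166.69° is -33.64°.
Midpoint longitude = -133.05° + (-33.64°)/2 = -133.05° − 16.82° = -149.87°.

149.87°W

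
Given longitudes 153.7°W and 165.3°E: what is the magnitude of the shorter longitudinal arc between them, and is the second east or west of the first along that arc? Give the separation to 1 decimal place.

Raw difference: 165.3 − -153.7 = 319.0°.
Normalise into (−180°, 180°]: 319.0° − 360° = -41.0°.
Negative ⇒ the second point lies to the west; separation 41.0°.

41.0° west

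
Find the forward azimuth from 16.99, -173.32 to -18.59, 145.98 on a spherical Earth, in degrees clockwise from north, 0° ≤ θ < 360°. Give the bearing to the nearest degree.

Δλ = 145.98 − -173.32 = 319.30°; wrapped into (−180°, 180°]: -40.70°.
θ = atan2( sin Δλ · cos φ₂ , cos φ₁ · sin φ₂ − sin φ₁ · cos φ₂ · cos Δλ )
  = atan2(-0.61807, -0.51485) = -129.794° → normalised to [0°, 360°): 230.206°.

230°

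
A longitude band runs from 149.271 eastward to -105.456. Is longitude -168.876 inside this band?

Yes

Band width going east from +149.271° to -105.456°: ((-105.456 − 149.271) mod 360) = 105.273°.
Offset of -168.876° east of the west edge: ((-168.876 − 149.271) mod 360) = 41.853°.
41.853° ≤ 105.273° ⇒ inside.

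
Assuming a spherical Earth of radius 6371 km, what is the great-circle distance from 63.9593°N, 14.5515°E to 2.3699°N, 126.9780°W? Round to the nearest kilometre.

11991 km

Δλ = -126.9780 − 14.5515 = -141.5295°.
Δφ = 2.3699 − 63.9593 = -61.5894°.
a = sin²(Δφ/2) + cos φ₁ · cos φ₂ · sin²(Δλ/2) = 0.653133.
c = 2·atan2(√a, √(1−a)) = 1.88206 rad → d = 6371·c ≈ 11990.63 km.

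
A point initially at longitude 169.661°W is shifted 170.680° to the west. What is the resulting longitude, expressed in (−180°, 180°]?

19.659°E

Start at -169.661°; shift −170.680° → -340.341°.
-340.341° lies outside (−180°, 180°]; add 360° → +19.659°.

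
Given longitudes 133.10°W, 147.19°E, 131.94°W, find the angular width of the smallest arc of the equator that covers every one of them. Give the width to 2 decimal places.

Sort the longitudes: -133.10°, -131.94°, +147.19°.
Eastward gaps between consecutive values (wrapping around): 1.16°, 279.13°, 79.71°.
Largest gap = 279.13° ⇒ minimal covering band is its complement: 360° − 279.13° = 80.87°.
Band runs from +147.19° eastward to -131.94°, crossing the antimeridian.

80.87°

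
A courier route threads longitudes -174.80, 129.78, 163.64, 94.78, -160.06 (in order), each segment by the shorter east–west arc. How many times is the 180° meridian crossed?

2

Leg 1: -174.80° → +129.78°, shortest Δλ = -55.42° (west) — crosses 180°.
Leg 2: +129.78° → +163.64°, shortest Δλ = 33.86° (east) — does not cross 180°.
Leg 3: +163.64° → +94.78°, shortest Δλ = -68.86° (west) — does not cross 180°.
Leg 4: +94.78° → -160.06°, shortest Δλ = 105.16° (east) — crosses 180°.
Total crossings: 2.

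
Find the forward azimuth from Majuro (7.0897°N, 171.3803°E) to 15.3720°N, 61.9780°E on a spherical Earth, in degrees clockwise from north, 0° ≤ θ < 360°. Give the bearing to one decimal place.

288.4°

Δλ = 61.9780 − 171.3803 = -109.4023°.
θ = atan2( sin Δλ · cos φ₂ , cos φ₁ · sin φ₂ − sin φ₁ · cos φ₂ · cos Δλ )
  = atan2(-0.90947, 0.30259) = -71.597° → normalised to [0°, 360°): 288.403°.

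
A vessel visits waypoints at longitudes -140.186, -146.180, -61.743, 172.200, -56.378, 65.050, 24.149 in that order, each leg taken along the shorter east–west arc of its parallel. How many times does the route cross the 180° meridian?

2

Leg 1: -140.186° → -146.180°, shortest Δλ = -5.994° (west) — does not cross 180°.
Leg 2: -146.180° → -61.743°, shortest Δλ = 84.437° (east) — does not cross 180°.
Leg 3: -61.743° → +172.200°, shortest Δλ = -126.057° (west) — crosses 180°.
Leg 4: +172.200° → -56.378°, shortest Δλ = 131.422° (east) — crosses 180°.
Leg 5: -56.378° → +65.050°, shortest Δλ = 121.428° (east) — does not cross 180°.
Leg 6: +65.050° → +24.149°, shortest Δλ = -40.901° (west) — does not cross 180°.
Total crossings: 2.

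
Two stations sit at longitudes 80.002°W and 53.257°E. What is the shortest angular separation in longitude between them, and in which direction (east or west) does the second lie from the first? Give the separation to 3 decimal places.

133.259° east

Raw difference: 53.257 − -80.002 = 133.259°.
Normalise into (−180°, 180°]: 133.259° stays 133.259°.
Positive ⇒ the second point lies to the east; separation 133.259°.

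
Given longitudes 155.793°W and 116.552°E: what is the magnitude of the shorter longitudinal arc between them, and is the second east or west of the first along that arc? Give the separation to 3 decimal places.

87.655° west

Raw difference: 116.552 − -155.793 = 272.345°.
Normalise into (−180°, 180°]: 272.345° − 360° = -87.655°.
Negative ⇒ the second point lies to the west; separation 87.655°.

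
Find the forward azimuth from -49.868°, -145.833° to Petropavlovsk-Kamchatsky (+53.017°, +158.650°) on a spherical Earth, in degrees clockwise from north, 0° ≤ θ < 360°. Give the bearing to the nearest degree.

Δλ = 158.650 − -145.833 = 304.483°; wrapped into (−180°, 180°]: -55.517°.
θ = atan2( sin Δλ · cos φ₂ , cos φ₁ · sin φ₂ − sin φ₁ · cos φ₂ · cos Δλ )
  = atan2(-0.49588, 0.77528) = -32.603° → normalised to [0°, 360°): 327.397°.

327°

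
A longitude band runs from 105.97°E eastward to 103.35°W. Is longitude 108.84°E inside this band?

Band width going east from +105.97° to -103.35°: ((-103.35 − 105.97) mod 360) = 150.68°.
Offset of +108.84° east of the west edge: ((108.84 − 105.97) mod 360) = 2.87°.
2.87° ≤ 150.68° ⇒ inside.

Yes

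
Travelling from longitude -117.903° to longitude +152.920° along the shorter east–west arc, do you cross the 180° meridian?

Naïve |152.920 − -117.903| = 270.823° > 180°, so the shorter arc goes the other way round — across 180°.
Signed shortest Δλ = ((152.920 − -117.903 + 180) mod 360) − 180 = -89.177°.
Going west by 89.177° from -117.903° passes through 180° before reaching +152.920°.

Yes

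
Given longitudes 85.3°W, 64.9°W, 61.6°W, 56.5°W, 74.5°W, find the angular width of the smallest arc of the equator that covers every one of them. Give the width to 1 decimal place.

Sort the longitudes: -85.3°, -74.5°, -64.9°, -61.6°, -56.5°.
Eastward gaps between consecutive values (wrapping around): 10.8°, 9.6°, 3.3°, 5.1°, 331.2°.
Largest gap = 331.2° ⇒ minimal covering band is its complement: 360° − 331.2° = 28.8°.
Band runs from -85.3° eastward to -56.5°.

28.8°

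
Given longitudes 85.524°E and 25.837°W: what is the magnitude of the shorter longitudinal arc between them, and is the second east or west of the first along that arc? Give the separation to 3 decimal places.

Raw difference: -25.837 − 85.524 = -111.361°.
Normalise into (−180°, 180°]: -111.361° stays -111.361°.
Negative ⇒ the second point lies to the west; separation 111.361°.

111.361° west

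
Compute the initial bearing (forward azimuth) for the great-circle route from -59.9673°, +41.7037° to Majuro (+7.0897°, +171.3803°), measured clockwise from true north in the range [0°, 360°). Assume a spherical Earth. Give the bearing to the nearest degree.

123°

Δλ = 171.3803 − 41.7037 = 129.6766°.
θ = atan2( sin Δλ · cos φ₂ , cos φ₁ · sin φ₂ − sin φ₁ · cos φ₂ · cos Δλ )
  = atan2(0.76378, -0.48674) = 122.508° → normalised to [0°, 360°): 122.508°.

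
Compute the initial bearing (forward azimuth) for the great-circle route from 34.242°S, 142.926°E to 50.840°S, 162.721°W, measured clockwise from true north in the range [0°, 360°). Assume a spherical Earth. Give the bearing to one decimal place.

Δλ = -162.721 − 142.926 = -305.647°; wrapped into (−180°, 180°]: 54.353°.
θ = atan2( sin Δλ · cos φ₂ , cos φ₁ · sin φ₂ − sin φ₁ · cos φ₂ · cos Δλ )
  = atan2(0.51316, -0.43390) = 130.216° → normalised to [0°, 360°): 130.216°.

130.2°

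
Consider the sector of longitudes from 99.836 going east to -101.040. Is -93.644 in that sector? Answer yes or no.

No

Band width going east from +99.836° to -101.040°: ((-101.040 − 99.836) mod 360) = 159.124°.
Offset of -93.644° east of the west edge: ((-93.644 − 99.836) mod 360) = 166.520°.
166.520° > 159.124° ⇒ outside.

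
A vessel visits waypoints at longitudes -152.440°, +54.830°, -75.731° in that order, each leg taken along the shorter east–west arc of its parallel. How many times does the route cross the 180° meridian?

1

Leg 1: -152.440° → +54.830°, shortest Δλ = -152.73° (west) — crosses 180°.
Leg 2: +54.830° → -75.731°, shortest Δλ = -130.561° (west) — does not cross 180°.
Total crossings: 1.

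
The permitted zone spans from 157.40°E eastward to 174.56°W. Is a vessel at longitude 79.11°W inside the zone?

Band width going east from +157.40° to -174.56°: ((-174.56 − 157.40) mod 360) = 28.04°.
Offset of -79.11° east of the west edge: ((-79.11 − 157.40) mod 360) = 123.49°.
123.49° > 28.04° ⇒ outside.

No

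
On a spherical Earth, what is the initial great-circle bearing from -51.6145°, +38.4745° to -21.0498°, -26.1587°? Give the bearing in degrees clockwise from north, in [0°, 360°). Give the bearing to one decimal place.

276.1°

Δλ = -26.1587 − 38.4745 = -64.6332°.
θ = atan2( sin Δλ · cos φ₂ , cos φ₁ · sin φ₂ − sin φ₁ · cos φ₂ · cos Δλ )
  = atan2(-0.84329, 0.09037) = -83.883° → normalised to [0°, 360°): 276.117°.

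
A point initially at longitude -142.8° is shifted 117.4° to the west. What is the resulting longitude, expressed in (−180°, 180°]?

Start at -142.8°; shift −117.4° → -260.2°.
-260.2° lies outside (−180°, 180°]; add 360° → +99.8°.

+99.8°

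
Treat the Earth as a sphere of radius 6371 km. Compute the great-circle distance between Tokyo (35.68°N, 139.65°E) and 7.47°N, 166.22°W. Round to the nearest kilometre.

6314 km

Δλ = -166.22 − 139.65 = -305.87°; wrapped into (−180°, 180°]: 54.13°.
Δφ = 7.47 − 35.68 = -28.21°.
a = sin²(Δφ/2) + cos φ₁ · cos φ₂ · sin²(Δλ/2) = 0.226127.
c = 2·atan2(√a, √(1−a)) = 0.99113 rad → d = 6371·c ≈ 6314.48 km.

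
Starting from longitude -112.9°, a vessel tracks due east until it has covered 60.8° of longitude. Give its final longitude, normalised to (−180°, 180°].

Start at -112.9°; shift +60.8° → -52.1°.
-52.1° already lies in (−180°, 180°].

-52.1°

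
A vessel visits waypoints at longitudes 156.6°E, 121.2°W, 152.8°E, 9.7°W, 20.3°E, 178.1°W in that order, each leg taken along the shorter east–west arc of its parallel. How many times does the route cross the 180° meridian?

Leg 1: +156.6° → -121.2°, shortest Δλ = 82.2° (east) — crosses 180°.
Leg 2: -121.2° → +152.8°, shortest Δλ = -86.0° (west) — crosses 180°.
Leg 3: +152.8° → -9.7°, shortest Δλ = -162.5° (west) — does not cross 180°.
Leg 4: -9.7° → +20.3°, shortest Δλ = 30.0° (east) — does not cross 180°.
Leg 5: +20.3° → -178.1°, shortest Δλ = 161.6° (east) — crosses 180°.
Total crossings: 3.

3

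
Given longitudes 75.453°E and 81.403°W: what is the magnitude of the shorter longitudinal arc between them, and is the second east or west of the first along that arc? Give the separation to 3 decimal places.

Raw difference: -81.403 − 75.453 = -156.856°.
Normalise into (−180°, 180°]: -156.856° stays -156.856°.
Negative ⇒ the second point lies to the west; separation 156.856°.

156.856° west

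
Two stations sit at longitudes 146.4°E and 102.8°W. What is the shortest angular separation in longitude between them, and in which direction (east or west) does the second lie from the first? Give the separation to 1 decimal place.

110.8° east

Raw difference: -102.8 − 146.4 = -249.2°.
Normalise into (−180°, 180°]: -249.2° + 360° = 110.8°.
Positive ⇒ the second point lies to the east; separation 110.8°.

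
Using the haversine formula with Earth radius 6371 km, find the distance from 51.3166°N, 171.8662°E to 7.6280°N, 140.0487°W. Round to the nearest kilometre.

Δλ = -140.0487 − 171.8662 = -311.9149°; wrapped into (−180°, 180°]: 48.0851°.
Δφ = 7.6280 − 51.3166 = -43.6886°.
a = sin²(Δφ/2) + cos φ₁ · cos φ₂ · sin²(Δλ/2) = 0.241274.
c = 2·atan2(√a, √(1−a)) = 1.02693 rad → d = 6371·c ≈ 6542.55 km.

6543 km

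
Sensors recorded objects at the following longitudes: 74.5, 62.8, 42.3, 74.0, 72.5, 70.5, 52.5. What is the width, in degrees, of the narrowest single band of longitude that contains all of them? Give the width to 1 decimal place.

Sort the longitudes: +42.3°, +52.5°, +62.8°, +70.5°, +72.5°, +74.0°, +74.5°.
Eastward gaps between consecutive values (wrapping around): 10.2°, 10.3°, 7.7°, 2.0°, 1.5°, 0.5°, 327.8°.
Largest gap = 327.8° ⇒ minimal covering band is its complement: 360° − 327.8° = 32.2°.
Band runs from +42.3° eastward to +74.5°.

32.2°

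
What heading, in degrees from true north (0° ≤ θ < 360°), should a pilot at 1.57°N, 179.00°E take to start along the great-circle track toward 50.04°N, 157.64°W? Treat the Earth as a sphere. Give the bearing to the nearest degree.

19°

Δλ = -157.64 − 179.00 = -336.64°; wrapped into (−180°, 180°]: 23.36°.
θ = atan2( sin Δλ · cos φ₂ , cos φ₁ · sin φ₂ − sin φ₁ · cos φ₂ · cos Δλ )
  = atan2(0.25466, 0.75005) = 18.753° → normalised to [0°, 360°): 18.753°.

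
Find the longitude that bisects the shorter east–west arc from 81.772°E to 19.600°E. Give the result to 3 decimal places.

50.686°E

Signed shortest Δλ from +81.772° to +19.600° is -62.172°.
Midpoint longitude = +81.772° + (-62.172°)/2 = +81.772° − 31.086° = +50.686°.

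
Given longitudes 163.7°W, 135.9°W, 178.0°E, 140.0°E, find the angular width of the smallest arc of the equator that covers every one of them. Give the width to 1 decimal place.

Sort the longitudes: -163.7°, -135.9°, +140.0°, +178.0°.
Eastward gaps between consecutive values (wrapping around): 27.8°, 275.9°, 38.0°, 18.3°.
Largest gap = 275.9° ⇒ minimal covering band is its complement: 360° − 275.9° = 84.1°.
Band runs from +140.0° eastward to -135.9°, crossing the antimeridian.

84.1°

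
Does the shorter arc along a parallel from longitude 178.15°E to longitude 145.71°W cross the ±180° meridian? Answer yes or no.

Naïve |-145.71 − 178.15| = 323.86° > 180°, so the shorter arc goes the other way round — across 180°.
Signed shortest Δλ = ((-145.71 − 178.15 + 180) mod 360) − 180 = 36.14°.
Going east by 36.14° from +178.15° passes through 180° before reaching -145.71°.

Yes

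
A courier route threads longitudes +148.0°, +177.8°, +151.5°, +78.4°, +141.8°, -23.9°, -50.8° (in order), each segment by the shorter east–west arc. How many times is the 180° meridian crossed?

0

Leg 1: +148.0° → +177.8°, shortest Δλ = 29.8° (east) — does not cross 180°.
Leg 2: +177.8° → +151.5°, shortest Δλ = -26.3° (west) — does not cross 180°.
Leg 3: +151.5° → +78.4°, shortest Δλ = -73.1° (west) — does not cross 180°.
Leg 4: +78.4° → +141.8°, shortest Δλ = 63.4° (east) — does not cross 180°.
Leg 5: +141.8° → -23.9°, shortest Δλ = -165.7° (west) — does not cross 180°.
Leg 6: -23.9° → -50.8°, shortest Δλ = -26.9° (west) — does not cross 180°.
Total crossings: 0.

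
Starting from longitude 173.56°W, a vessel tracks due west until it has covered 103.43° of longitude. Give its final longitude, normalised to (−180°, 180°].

83.01°E

Start at -173.56°; shift −103.43° → -276.99°.
-276.99° lies outside (−180°, 180°]; add 360° → +83.01°.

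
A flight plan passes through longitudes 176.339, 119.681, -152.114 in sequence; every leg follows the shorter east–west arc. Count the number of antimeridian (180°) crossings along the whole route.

Leg 1: +176.339° → +119.681°, shortest Δλ = -56.658° (west) — does not cross 180°.
Leg 2: +119.681° → -152.114°, shortest Δλ = 88.205° (east) — crosses 180°.
Total crossings: 1.

1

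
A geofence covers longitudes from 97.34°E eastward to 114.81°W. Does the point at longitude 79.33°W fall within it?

Band width going east from +97.34° to -114.81°: ((-114.81 − 97.34) mod 360) = 147.85°.
Offset of -79.33° east of the west edge: ((-79.33 − 97.34) mod 360) = 183.33°.
183.33° > 147.85° ⇒ outside.

No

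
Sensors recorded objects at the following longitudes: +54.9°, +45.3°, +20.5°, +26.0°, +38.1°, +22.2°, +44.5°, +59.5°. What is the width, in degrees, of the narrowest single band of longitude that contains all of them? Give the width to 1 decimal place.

Sort the longitudes: +20.5°, +22.2°, +26.0°, +38.1°, +44.5°, +45.3°, +54.9°, +59.5°.
Eastward gaps between consecutive values (wrapping around): 1.7°, 3.8°, 12.1°, 6.4°, 0.8°, 9.6°, 4.6°, 321.0°.
Largest gap = 321.0° ⇒ minimal covering band is its complement: 360° − 321.0° = 39.0°.
Band runs from +20.5° eastward to +59.5°.

39.0°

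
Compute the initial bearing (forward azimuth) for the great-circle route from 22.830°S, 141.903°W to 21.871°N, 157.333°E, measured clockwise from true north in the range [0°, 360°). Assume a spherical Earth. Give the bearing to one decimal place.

302.7°

Δλ = 157.333 − -141.903 = 299.236°; wrapped into (−180°, 180°]: -60.764°.
θ = atan2( sin Δλ · cos φ₂ , cos φ₁ · sin φ₂ − sin φ₁ · cos φ₂ · cos Δλ )
  = atan2(-0.80981, 0.51920) = -57.335° → normalised to [0°, 360°): 302.665°.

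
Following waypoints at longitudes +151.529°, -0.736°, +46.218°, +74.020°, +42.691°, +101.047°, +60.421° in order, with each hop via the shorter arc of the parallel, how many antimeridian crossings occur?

0

Leg 1: +151.529° → -0.736°, shortest Δλ = -152.265° (west) — does not cross 180°.
Leg 2: -0.736° → +46.218°, shortest Δλ = 46.954° (east) — does not cross 180°.
Leg 3: +46.218° → +74.020°, shortest Δλ = 27.802° (east) — does not cross 180°.
Leg 4: +74.020° → +42.691°, shortest Δλ = -31.329° (west) — does not cross 180°.
Leg 5: +42.691° → +101.047°, shortest Δλ = 58.356° (east) — does not cross 180°.
Leg 6: +101.047° → +60.421°, shortest Δλ = -40.626° (west) — does not cross 180°.
Total crossings: 0.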